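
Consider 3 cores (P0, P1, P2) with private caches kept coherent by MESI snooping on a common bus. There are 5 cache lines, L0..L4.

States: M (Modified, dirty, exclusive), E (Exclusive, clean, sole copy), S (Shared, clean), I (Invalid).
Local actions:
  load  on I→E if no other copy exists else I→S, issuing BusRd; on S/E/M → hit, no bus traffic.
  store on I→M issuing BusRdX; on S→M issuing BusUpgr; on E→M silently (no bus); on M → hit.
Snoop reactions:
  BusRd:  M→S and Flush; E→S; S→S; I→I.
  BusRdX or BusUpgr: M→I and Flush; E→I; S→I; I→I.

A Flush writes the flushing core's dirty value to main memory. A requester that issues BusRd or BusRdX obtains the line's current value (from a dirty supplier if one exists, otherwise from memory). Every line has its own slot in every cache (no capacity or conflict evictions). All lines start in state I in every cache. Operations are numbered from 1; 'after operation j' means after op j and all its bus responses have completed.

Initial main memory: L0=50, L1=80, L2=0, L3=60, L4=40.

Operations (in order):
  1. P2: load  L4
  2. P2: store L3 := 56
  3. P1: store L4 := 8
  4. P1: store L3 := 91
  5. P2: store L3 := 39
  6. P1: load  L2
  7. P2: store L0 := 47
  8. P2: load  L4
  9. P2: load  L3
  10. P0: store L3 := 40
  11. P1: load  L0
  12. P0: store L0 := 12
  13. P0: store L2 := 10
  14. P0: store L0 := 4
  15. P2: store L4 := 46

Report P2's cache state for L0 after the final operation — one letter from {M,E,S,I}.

step 1: P2: load  L4  ⟶  IIE  (L4)  txn=BusRd  M[L4]=40
step 2: P2: store L3 := 56  ⟶  IIM  (L3)  txn=BusRdX  M[L3]=60
step 3: P1: store L4 := 8  ⟶  IMI  (L4)  txn=BusRdX  M[L4]=40
step 4: P1: store L3 := 91  ⟶  IMI  (L3)  txn=BusRdX+Flush  M[L3]=56
step 5: P2: store L3 := 39  ⟶  IIM  (L3)  txn=BusRdX+Flush  M[L3]=91
step 6: P1: load  L2  ⟶  IEI  (L2)  txn=BusRd  M[L2]=0
step 7: P2: store L0 := 47  ⟶  IIM  (L0)  txn=BusRdX  M[L0]=50
step 8: P2: load  L4  ⟶  ISS  (L4)  txn=BusRd+Flush  M[L4]=8
step 9: P2: load  L3  ⟶  IIM  (L3)  txn=∅  M[L3]=91
step 10: P0: store L3 := 40  ⟶  MII  (L3)  txn=BusRdX+Flush  M[L3]=39
step 11: P1: load  L0  ⟶  ISS  (L0)  txn=BusRd+Flush  M[L0]=47
step 12: P0: store L0 := 12  ⟶  MII  (L0)  txn=BusRdX  M[L0]=47
step 13: P0: store L2 := 10  ⟶  MII  (L2)  txn=BusRdX  M[L2]=0
step 14: P0: store L0 := 4  ⟶  MII  (L0)  txn=∅  M[L0]=47
step 15: P2: store L4 := 46  ⟶  IIM  (L4)  txn=BusUpgr  M[L4]=8

state = I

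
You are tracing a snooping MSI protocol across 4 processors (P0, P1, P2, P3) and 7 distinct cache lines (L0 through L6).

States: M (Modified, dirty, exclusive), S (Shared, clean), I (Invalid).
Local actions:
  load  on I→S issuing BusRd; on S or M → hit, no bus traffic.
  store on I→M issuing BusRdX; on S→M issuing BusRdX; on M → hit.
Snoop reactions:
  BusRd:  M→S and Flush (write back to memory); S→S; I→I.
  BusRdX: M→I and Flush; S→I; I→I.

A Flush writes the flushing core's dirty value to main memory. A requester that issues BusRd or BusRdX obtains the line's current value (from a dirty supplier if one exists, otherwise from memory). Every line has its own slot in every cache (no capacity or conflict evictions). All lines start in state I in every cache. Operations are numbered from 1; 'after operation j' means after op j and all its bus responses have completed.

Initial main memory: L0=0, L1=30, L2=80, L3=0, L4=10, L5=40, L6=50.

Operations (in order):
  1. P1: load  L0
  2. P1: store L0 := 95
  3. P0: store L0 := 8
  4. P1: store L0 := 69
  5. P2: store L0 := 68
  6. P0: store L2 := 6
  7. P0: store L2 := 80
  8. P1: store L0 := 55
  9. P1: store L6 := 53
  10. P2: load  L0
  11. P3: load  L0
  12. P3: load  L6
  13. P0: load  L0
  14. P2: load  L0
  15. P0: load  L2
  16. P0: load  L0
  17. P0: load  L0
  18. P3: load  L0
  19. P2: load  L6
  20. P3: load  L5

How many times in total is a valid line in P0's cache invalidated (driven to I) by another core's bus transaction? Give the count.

[1] P1: load  L0 | P0:I, P1:S(0), P2:I, P3:I | bus: BusRd
[2] P1: store L0 := 95 | P0:I, P1:M(95), P2:I, P3:I | bus: BusRdX
[3] P0: store L0 := 8 | P0:M(8), P1:I, P2:I, P3:I | bus: BusRdX,Flush
[4] P1: store L0 := 69 | P0:I, P1:M(69), P2:I, P3:I | bus: BusRdX,Flush
[5] P2: store L0 := 68 | P0:I, P1:I, P2:M(68), P3:I | bus: BusRdX,Flush
[6] P0: store L2 := 6 | P0:M(6), P1:I, P2:I, P3:I | bus: BusRdX
[7] P0: store L2 := 80 | P0:M(80), P1:I, P2:I, P3:I | bus: none
[8] P1: store L0 := 55 | P0:I, P1:M(55), P2:I, P3:I | bus: BusRdX,Flush
[9] P1: store L6 := 53 | P0:I, P1:M(53), P2:I, P3:I | bus: BusRdX
[10] P2: load  L0 | P0:I, P1:S(55), P2:S(55), P3:I | bus: BusRd,Flush
[11] P3: load  L0 | P0:I, P1:S(55), P2:S(55), P3:S(55) | bus: BusRd
[12] P3: load  L6 | P0:I, P1:S(53), P2:I, P3:S(53) | bus: BusRd,Flush
[13] P0: load  L0 | P0:S(55), P1:S(55), P2:S(55), P3:S(55) | bus: BusRd
[14] P2: load  L0 | P0:S(55), P1:S(55), P2:S(55), P3:S(55) | bus: none
[15] P0: load  L2 | P0:M(80), P1:I, P2:I, P3:I | bus: none
[16] P0: load  L0 | P0:S(55), P1:S(55), P2:S(55), P3:S(55) | bus: none
[17] P0: load  L0 | P0:S(55), P1:S(55), P2:S(55), P3:S(55) | bus: none
[18] P3: load  L0 | P0:S(55), P1:S(55), P2:S(55), P3:S(55) | bus: none
[19] P2: load  L6 | P0:I, P1:S(53), P2:S(53), P3:S(53) | bus: BusRd
[20] P3: load  L5 | P0:I, P1:I, P2:I, P3:S(40) | bus: BusRd

invalidations = 1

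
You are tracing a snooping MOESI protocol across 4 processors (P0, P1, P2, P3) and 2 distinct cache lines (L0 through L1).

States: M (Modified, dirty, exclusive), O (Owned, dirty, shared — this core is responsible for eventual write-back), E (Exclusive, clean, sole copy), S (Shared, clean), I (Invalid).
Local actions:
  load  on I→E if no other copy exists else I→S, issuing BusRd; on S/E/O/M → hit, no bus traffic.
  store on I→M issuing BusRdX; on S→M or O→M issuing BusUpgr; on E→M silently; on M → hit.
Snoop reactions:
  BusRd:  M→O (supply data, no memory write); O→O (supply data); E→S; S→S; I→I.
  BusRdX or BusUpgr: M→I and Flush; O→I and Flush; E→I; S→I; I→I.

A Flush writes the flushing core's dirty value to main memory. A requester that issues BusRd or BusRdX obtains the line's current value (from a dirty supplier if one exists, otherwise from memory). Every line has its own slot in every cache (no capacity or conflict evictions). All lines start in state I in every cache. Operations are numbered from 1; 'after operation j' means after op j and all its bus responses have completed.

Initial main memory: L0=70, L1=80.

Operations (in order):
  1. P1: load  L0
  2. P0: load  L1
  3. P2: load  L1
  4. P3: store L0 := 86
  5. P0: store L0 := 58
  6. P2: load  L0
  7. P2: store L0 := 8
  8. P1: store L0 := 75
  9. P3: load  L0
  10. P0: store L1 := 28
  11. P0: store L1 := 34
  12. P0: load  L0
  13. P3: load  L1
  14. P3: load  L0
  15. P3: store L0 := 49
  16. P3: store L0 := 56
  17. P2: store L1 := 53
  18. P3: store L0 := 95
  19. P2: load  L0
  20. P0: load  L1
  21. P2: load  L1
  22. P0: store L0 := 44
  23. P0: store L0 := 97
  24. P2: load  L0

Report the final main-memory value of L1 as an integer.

memory[L1] = 34

  op1 P1: load  L0 → I/E/I/I on L0; bus BusRd; mem=70
  op2 P0: load  L1 → E/I/I/I on L1; bus BusRd; mem=80
  op3 P2: load  L1 → S/I/S/I on L1; bus BusRd; mem=80
  op4 P3: store L0 := 86 → I/I/I/M on L0; bus BusRdX; mem=70
  op5 P0: store L0 := 58 → M/I/I/I on L0; bus BusRdX Flush; mem=86
  op6 P2: load  L0 → O/I/S/I on L0; bus BusRd; mem=86
  op7 P2: store L0 := 8 → I/I/M/I on L0; bus BusUpgr Flush; mem=58
  op8 P1: store L0 := 75 → I/M/I/I on L0; bus BusRdX Flush; mem=8
  op9 P3: load  L0 → I/O/I/S on L0; bus BusRd; mem=8
  op10 P0: store L1 := 28 → M/I/I/I on L1; bus BusUpgr; mem=80
  op11 P0: store L1 := 34 → M/I/I/I on L1; bus (none); mem=80
  op12 P0: load  L0 → S/O/I/S on L0; bus BusRd; mem=8
  op13 P3: load  L1 → O/I/I/S on L1; bus BusRd; mem=80
  op14 P3: load  L0 → S/O/I/S on L0; bus (none); mem=8
  op15 P3: store L0 := 49 → I/I/I/M on L0; bus BusUpgr Flush; mem=75
  op16 P3: store L0 := 56 → I/I/I/M on L0; bus (none); mem=75
  op17 P2: store L1 := 53 → I/I/M/I on L1; bus BusRdX Flush; mem=34
  op18 P3: store L0 := 95 → I/I/I/M on L0; bus (none); mem=75
  op19 P2: load  L0 → I/I/S/O on L0; bus BusRd; mem=75
  op20 P0: load  L1 → S/I/O/I on L1; bus BusRd; mem=34
  op21 P2: load  L1 → S/I/O/I on L1; bus (none); mem=34
  op22 P0: store L0 := 44 → M/I/I/I on L0; bus BusRdX Flush; mem=95
  op23 P0: store L0 := 97 → M/I/I/I on L0; bus (none); mem=95
  op24 P2: load  L0 → O/I/S/I on L0; bus BusRd; mem=95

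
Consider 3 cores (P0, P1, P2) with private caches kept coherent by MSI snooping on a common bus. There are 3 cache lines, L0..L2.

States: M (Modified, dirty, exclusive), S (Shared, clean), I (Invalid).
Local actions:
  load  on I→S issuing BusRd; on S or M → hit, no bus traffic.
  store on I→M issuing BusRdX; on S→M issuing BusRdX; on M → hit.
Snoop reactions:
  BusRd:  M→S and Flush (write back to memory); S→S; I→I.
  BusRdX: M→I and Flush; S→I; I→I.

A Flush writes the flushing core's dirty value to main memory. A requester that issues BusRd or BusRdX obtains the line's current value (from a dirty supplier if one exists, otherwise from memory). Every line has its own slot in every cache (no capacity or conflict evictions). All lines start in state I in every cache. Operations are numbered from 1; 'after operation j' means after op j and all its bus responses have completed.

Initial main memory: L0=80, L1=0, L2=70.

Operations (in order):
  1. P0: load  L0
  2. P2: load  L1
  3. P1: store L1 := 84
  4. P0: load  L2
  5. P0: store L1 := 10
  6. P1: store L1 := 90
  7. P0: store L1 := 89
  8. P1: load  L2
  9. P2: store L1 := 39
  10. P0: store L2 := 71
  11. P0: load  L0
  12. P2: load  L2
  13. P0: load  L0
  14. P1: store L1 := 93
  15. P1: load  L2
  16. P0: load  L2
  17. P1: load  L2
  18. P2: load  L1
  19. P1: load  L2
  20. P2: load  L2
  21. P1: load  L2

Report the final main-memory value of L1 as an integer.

memory[L1] = 93

step 1: P0: load  L0  ⟶  SII  (L0)  txn=BusRd  M[L0]=80
step 2: P2: load  L1  ⟶  IIS  (L1)  txn=BusRd  M[L1]=0
step 3: P1: store L1 := 84  ⟶  IMI  (L1)  txn=BusRdX  M[L1]=0
step 4: P0: load  L2  ⟶  SII  (L2)  txn=BusRd  M[L2]=70
step 5: P0: store L1 := 10  ⟶  MII  (L1)  txn=BusRdX+Flush  M[L1]=84
step 6: P1: store L1 := 90  ⟶  IMI  (L1)  txn=BusRdX+Flush  M[L1]=10
step 7: P0: store L1 := 89  ⟶  MII  (L1)  txn=BusRdX+Flush  M[L1]=90
step 8: P1: load  L2  ⟶  SSI  (L2)  txn=BusRd  M[L2]=70
step 9: P2: store L1 := 39  ⟶  IIM  (L1)  txn=BusRdX+Flush  M[L1]=89
step 10: P0: store L2 := 71  ⟶  MII  (L2)  txn=BusRdX  M[L2]=70
step 11: P0: load  L0  ⟶  SII  (L0)  txn=∅  M[L0]=80
step 12: P2: load  L2  ⟶  SIS  (L2)  txn=BusRd+Flush  M[L2]=71
step 13: P0: load  L0  ⟶  SII  (L0)  txn=∅  M[L0]=80
step 14: P1: store L1 := 93  ⟶  IMI  (L1)  txn=BusRdX+Flush  M[L1]=39
step 15: P1: load  L2  ⟶  SSS  (L2)  txn=BusRd  M[L2]=71
step 16: P0: load  L2  ⟶  SSS  (L2)  txn=∅  M[L2]=71
step 17: P1: load  L2  ⟶  SSS  (L2)  txn=∅  M[L2]=71
step 18: P2: load  L1  ⟶  ISS  (L1)  txn=BusRd+Flush  M[L1]=93
step 19: P1: load  L2  ⟶  SSS  (L2)  txn=∅  M[L2]=71
step 20: P2: load  L2  ⟶  SSS  (L2)  txn=∅  M[L2]=71
step 21: P1: load  L2  ⟶  SSS  (L2)  txn=∅  M[L2]=71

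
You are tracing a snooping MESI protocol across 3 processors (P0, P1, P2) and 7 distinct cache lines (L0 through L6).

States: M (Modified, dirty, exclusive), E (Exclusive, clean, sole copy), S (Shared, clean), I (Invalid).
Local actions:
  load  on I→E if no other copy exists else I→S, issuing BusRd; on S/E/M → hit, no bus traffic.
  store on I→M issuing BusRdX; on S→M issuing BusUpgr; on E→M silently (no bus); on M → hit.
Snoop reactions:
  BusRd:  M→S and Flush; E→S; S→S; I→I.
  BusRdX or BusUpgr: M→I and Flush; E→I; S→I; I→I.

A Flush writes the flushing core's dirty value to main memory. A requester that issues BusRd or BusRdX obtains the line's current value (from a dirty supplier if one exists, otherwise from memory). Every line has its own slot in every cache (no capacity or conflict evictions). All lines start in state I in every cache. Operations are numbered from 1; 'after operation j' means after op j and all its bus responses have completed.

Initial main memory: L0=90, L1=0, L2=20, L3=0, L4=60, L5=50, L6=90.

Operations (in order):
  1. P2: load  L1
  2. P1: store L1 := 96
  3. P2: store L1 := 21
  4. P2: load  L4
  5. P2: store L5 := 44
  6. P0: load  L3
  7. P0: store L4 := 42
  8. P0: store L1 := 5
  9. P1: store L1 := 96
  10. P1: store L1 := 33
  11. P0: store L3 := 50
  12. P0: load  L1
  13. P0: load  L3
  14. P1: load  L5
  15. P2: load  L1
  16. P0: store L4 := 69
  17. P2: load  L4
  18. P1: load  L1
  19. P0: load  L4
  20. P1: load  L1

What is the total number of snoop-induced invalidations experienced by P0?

invalidations = 1

  op1 P2: load  L1 → I/I/E on L1; bus BusRd; mem=0
  op2 P1: store L1 := 96 → I/M/I on L1; bus BusRdX; mem=0
  op3 P2: store L1 := 21 → I/I/M on L1; bus BusRdX Flush; mem=96
  op4 P2: load  L4 → I/I/E on L4; bus BusRd; mem=60
  op5 P2: store L5 := 44 → I/I/M on L5; bus BusRdX; mem=50
  op6 P0: load  L3 → E/I/I on L3; bus BusRd; mem=0
  op7 P0: store L4 := 42 → M/I/I on L4; bus BusRdX; mem=60
  op8 P0: store L1 := 5 → M/I/I on L1; bus BusRdX Flush; mem=21
  op9 P1: store L1 := 96 → I/M/I on L1; bus BusRdX Flush; mem=5
  op10 P1: store L1 := 33 → I/M/I on L1; bus (none); mem=5
  op11 P0: store L3 := 50 → M/I/I on L3; bus (none); mem=0
  op12 P0: load  L1 → S/S/I on L1; bus BusRd Flush; mem=33
  op13 P0: load  L3 → M/I/I on L3; bus (none); mem=0
  op14 P1: load  L5 → I/S/S on L5; bus BusRd Flush; mem=44
  op15 P2: load  L1 → S/S/S on L1; bus BusRd; mem=33
  op16 P0: store L4 := 69 → M/I/I on L4; bus (none); mem=60
  op17 P2: load  L4 → S/I/S on L4; bus BusRd Flush; mem=69
  op18 P1: load  L1 → S/S/S on L1; bus (none); mem=33
  op19 P0: load  L4 → S/I/S on L4; bus (none); mem=69
  op20 P1: load  L1 → S/S/S on L1; bus (none); mem=33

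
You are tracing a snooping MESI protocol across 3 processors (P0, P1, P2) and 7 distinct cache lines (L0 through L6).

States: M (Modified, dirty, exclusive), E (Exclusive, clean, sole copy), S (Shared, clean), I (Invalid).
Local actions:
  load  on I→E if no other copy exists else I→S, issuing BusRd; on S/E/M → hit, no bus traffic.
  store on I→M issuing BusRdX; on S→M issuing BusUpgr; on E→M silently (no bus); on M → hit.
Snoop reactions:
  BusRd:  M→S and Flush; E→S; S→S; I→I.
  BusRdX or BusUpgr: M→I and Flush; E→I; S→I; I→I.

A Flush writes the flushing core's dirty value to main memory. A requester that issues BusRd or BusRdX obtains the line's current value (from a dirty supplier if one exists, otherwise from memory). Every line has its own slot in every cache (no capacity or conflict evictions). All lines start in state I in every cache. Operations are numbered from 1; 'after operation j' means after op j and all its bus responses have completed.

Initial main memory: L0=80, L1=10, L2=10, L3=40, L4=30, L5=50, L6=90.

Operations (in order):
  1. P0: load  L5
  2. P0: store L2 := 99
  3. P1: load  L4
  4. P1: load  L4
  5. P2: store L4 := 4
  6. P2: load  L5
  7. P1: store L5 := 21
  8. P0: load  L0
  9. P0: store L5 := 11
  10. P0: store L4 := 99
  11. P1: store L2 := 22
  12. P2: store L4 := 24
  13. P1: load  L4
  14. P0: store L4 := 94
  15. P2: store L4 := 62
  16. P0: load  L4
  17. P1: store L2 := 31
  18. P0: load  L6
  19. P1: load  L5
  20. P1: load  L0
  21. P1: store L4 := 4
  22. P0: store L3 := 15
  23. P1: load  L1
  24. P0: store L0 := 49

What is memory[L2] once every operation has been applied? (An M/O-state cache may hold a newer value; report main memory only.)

memory[L2] = 99

[1] P0: load  L5 | P0:E(50), P1:I, P2:I | bus: BusRd
[2] P0: store L2 := 99 | P0:M(99), P1:I, P2:I | bus: BusRdX
[3] P1: load  L4 | P0:I, P1:E(30), P2:I | bus: BusRd
[4] P1: load  L4 | P0:I, P1:E(30), P2:I | bus: none
[5] P2: store L4 := 4 | P0:I, P1:I, P2:M(4) | bus: BusRdX
[6] P2: load  L5 | P0:S(50), P1:I, P2:S(50) | bus: BusRd
[7] P1: store L5 := 21 | P0:I, P1:M(21), P2:I | bus: BusRdX
[8] P0: load  L0 | P0:E(80), P1:I, P2:I | bus: BusRd
[9] P0: store L5 := 11 | P0:M(11), P1:I, P2:I | bus: BusRdX,Flush
[10] P0: store L4 := 99 | P0:M(99), P1:I, P2:I | bus: BusRdX,Flush
[11] P1: store L2 := 22 | P0:I, P1:M(22), P2:I | bus: BusRdX,Flush
[12] P2: store L4 := 24 | P0:I, P1:I, P2:M(24) | bus: BusRdX,Flush
[13] P1: load  L4 | P0:I, P1:S(24), P2:S(24) | bus: BusRd,Flush
[14] P0: store L4 := 94 | P0:M(94), P1:I, P2:I | bus: BusRdX
[15] P2: store L4 := 62 | P0:I, P1:I, P2:M(62) | bus: BusRdX,Flush
[16] P0: load  L4 | P0:S(62), P1:I, P2:S(62) | bus: BusRd,Flush
[17] P1: store L2 := 31 | P0:I, P1:M(31), P2:I | bus: none
[18] P0: load  L6 | P0:E(90), P1:I, P2:I | bus: BusRd
[19] P1: load  L5 | P0:S(11), P1:S(11), P2:I | bus: BusRd,Flush
[20] P1: load  L0 | P0:S(80), P1:S(80), P2:I | bus: BusRd
[21] P1: store L4 := 4 | P0:I, P1:M(4), P2:I | bus: BusRdX
[22] P0: store L3 := 15 | P0:M(15), P1:I, P2:I | bus: BusRdX
[23] P1: load  L1 | P0:I, P1:E(10), P2:I | bus: BusRd
[24] P0: store L0 := 49 | P0:M(49), P1:I, P2:I | bus: BusUpgr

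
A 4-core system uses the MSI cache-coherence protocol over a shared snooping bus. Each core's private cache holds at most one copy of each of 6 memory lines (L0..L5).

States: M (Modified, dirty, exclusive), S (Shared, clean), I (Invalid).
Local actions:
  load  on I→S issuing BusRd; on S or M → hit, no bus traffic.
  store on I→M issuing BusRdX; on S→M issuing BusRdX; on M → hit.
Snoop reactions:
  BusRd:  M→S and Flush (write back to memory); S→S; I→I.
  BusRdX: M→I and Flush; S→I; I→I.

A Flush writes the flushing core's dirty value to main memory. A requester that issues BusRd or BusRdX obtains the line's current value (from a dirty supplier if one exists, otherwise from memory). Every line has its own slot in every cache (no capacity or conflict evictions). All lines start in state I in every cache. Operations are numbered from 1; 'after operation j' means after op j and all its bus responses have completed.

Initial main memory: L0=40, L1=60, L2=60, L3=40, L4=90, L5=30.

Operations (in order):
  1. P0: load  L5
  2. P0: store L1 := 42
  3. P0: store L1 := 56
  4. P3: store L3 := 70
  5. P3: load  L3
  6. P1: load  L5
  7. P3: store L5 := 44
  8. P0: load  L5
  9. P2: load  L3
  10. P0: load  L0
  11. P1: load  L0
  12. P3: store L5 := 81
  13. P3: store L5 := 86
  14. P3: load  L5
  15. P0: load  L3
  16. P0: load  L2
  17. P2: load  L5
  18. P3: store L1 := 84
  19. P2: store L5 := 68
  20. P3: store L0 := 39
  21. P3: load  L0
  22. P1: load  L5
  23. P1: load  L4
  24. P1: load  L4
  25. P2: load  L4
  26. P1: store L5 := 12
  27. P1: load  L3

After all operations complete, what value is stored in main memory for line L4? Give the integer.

memory[L4] = 90

step 1: P0: load  L5  ⟶  SIII  (L5)  txn=BusRd  M[L5]=30
step 2: P0: store L1 := 42  ⟶  MIII  (L1)  txn=BusRdX  M[L1]=60
step 3: P0: store L1 := 56  ⟶  MIII  (L1)  txn=∅  M[L1]=60
step 4: P3: store L3 := 70  ⟶  IIIM  (L3)  txn=BusRdX  M[L3]=40
step 5: P3: load  L3  ⟶  IIIM  (L3)  txn=∅  M[L3]=40
step 6: P1: load  L5  ⟶  SSII  (L5)  txn=BusRd  M[L5]=30
step 7: P3: store L5 := 44  ⟶  IIIM  (L5)  txn=BusRdX  M[L5]=30
step 8: P0: load  L5  ⟶  SIIS  (L5)  txn=BusRd+Flush  M[L5]=44
step 9: P2: load  L3  ⟶  IISS  (L3)  txn=BusRd+Flush  M[L3]=70
step 10: P0: load  L0  ⟶  SIII  (L0)  txn=BusRd  M[L0]=40
step 11: P1: load  L0  ⟶  SSII  (L0)  txn=BusRd  M[L0]=40
step 12: P3: store L5 := 81  ⟶  IIIM  (L5)  txn=BusRdX  M[L5]=44
step 13: P3: store L5 := 86  ⟶  IIIM  (L5)  txn=∅  M[L5]=44
step 14: P3: load  L5  ⟶  IIIM  (L5)  txn=∅  M[L5]=44
step 15: P0: load  L3  ⟶  SISS  (L3)  txn=BusRd  M[L3]=70
step 16: P0: load  L2  ⟶  SIII  (L2)  txn=BusRd  M[L2]=60
step 17: P2: load  L5  ⟶  IISS  (L5)  txn=BusRd+Flush  M[L5]=86
step 18: P3: store L1 := 84  ⟶  IIIM  (L1)  txn=BusRdX+Flush  M[L1]=56
step 19: P2: store L5 := 68  ⟶  IIMI  (L5)  txn=BusRdX  M[L5]=86
step 20: P3: store L0 := 39  ⟶  IIIM  (L0)  txn=BusRdX  M[L0]=40
step 21: P3: load  L0  ⟶  IIIM  (L0)  txn=∅  M[L0]=40
step 22: P1: load  L5  ⟶  ISSI  (L5)  txn=BusRd+Flush  M[L5]=68
step 23: P1: load  L4  ⟶  ISII  (L4)  txn=BusRd  M[L4]=90
step 24: P1: load  L4  ⟶  ISII  (L4)  txn=∅  M[L4]=90
step 25: P2: load  L4  ⟶  ISSI  (L4)  txn=BusRd  M[L4]=90
step 26: P1: store L5 := 12  ⟶  IMII  (L5)  txn=BusRdX  M[L5]=68
step 27: P1: load  L3  ⟶  SSSS  (L3)  txn=BusRd  M[L3]=70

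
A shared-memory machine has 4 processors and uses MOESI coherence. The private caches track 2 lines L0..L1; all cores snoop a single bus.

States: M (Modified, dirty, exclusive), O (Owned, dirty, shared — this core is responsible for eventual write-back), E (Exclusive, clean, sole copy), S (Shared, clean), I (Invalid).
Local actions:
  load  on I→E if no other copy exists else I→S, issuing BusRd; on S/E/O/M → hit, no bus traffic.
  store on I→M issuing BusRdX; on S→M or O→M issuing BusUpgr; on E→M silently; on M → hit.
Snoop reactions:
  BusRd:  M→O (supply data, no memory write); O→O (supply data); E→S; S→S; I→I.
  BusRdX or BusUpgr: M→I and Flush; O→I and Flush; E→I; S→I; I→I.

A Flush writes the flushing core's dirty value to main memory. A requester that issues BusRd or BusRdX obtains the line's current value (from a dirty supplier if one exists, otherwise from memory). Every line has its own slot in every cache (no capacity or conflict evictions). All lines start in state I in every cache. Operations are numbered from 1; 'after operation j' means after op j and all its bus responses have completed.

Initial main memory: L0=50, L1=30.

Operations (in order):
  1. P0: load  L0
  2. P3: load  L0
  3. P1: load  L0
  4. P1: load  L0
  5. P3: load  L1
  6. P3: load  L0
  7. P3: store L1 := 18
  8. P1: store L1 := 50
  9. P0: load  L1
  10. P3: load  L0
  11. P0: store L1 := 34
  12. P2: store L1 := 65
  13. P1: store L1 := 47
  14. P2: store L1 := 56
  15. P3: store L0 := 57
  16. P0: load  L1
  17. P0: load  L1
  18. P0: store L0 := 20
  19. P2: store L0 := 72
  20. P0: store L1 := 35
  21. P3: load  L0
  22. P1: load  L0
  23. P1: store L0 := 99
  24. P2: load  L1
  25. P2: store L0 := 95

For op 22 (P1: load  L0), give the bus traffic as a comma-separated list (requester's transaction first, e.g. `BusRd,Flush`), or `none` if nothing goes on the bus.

[1] P0: load  L0 | P0:E(50), P1:I, P2:I, P3:I | bus: BusRd
[2] P3: load  L0 | P0:S(50), P1:I, P2:I, P3:S(50) | bus: BusRd
[3] P1: load  L0 | P0:S(50), P1:S(50), P2:I, P3:S(50) | bus: BusRd
[4] P1: load  L0 | P0:S(50), P1:S(50), P2:I, P3:S(50) | bus: none
[5] P3: load  L1 | P0:I, P1:I, P2:I, P3:E(30) | bus: BusRd
[6] P3: load  L0 | P0:S(50), P1:S(50), P2:I, P3:S(50) | bus: none
[7] P3: store L1 := 18 | P0:I, P1:I, P2:I, P3:M(18) | bus: none
[8] P1: store L1 := 50 | P0:I, P1:M(50), P2:I, P3:I | bus: BusRdX,Flush
[9] P0: load  L1 | P0:S(50), P1:O(50), P2:I, P3:I | bus: BusRd
[10] P3: load  L0 | P0:S(50), P1:S(50), P2:I, P3:S(50) | bus: none
[11] P0: store L1 := 34 | P0:M(34), P1:I, P2:I, P3:I | bus: BusUpgr,Flush
[12] P2: store L1 := 65 | P0:I, P1:I, P2:M(65), P3:I | bus: BusRdX,Flush
[13] P1: store L1 := 47 | P0:I, P1:M(47), P2:I, P3:I | bus: BusRdX,Flush
[14] P2: store L1 := 56 | P0:I, P1:I, P2:M(56), P3:I | bus: BusRdX,Flush
[15] P3: store L0 := 57 | P0:I, P1:I, P2:I, P3:M(57) | bus: BusUpgr
[16] P0: load  L1 | P0:S(56), P1:I, P2:O(56), P3:I | bus: BusRd
[17] P0: load  L1 | P0:S(56), P1:I, P2:O(56), P3:I | bus: none
[18] P0: store L0 := 20 | P0:M(20), P1:I, P2:I, P3:I | bus: BusRdX,Flush
[19] P2: store L0 := 72 | P0:I, P1:I, P2:M(72), P3:I | bus: BusRdX,Flush
[20] P0: store L1 := 35 | P0:M(35), P1:I, P2:I, P3:I | bus: BusUpgr,Flush
[21] P3: load  L0 | P0:I, P1:I, P2:O(72), P3:S(72) | bus: BusRd
[22] P1: load  L0 | P0:I, P1:S(72), P2:O(72), P3:S(72) | bus: BusRd
[23] P1: store L0 := 99 | P0:I, P1:M(99), P2:I, P3:I | bus: BusUpgr,Flush
[24] P2: load  L1 | P0:O(35), P1:I, P2:S(35), P3:I | bus: BusRd
[25] P2: store L0 := 95 | P0:I, P1:I, P2:M(95), P3:I | bus: BusRdX,Flush

bus = BusRd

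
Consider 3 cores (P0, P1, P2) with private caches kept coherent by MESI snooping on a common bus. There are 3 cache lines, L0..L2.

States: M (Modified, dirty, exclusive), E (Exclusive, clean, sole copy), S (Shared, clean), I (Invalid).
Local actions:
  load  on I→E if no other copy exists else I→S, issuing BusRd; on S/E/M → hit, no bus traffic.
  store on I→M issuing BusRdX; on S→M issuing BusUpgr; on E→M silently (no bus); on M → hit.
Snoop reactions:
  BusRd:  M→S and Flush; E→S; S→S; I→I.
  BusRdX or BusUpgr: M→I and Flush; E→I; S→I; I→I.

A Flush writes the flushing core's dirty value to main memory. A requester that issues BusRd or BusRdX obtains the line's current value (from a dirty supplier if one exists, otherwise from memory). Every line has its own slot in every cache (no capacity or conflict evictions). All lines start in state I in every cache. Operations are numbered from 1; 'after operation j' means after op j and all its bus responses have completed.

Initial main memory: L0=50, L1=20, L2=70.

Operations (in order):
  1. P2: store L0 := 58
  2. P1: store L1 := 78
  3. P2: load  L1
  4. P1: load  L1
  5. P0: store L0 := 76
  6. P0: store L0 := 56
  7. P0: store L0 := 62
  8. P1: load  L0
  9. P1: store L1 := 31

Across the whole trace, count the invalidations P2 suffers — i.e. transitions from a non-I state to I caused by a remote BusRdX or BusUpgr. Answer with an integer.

invalidations = 2

step 1: P2: store L0 := 58  ⟶  IIM  (L0)  txn=BusRdX  M[L0]=50
step 2: P1: store L1 := 78  ⟶  IMI  (L1)  txn=BusRdX  M[L1]=20
step 3: P2: load  L1  ⟶  ISS  (L1)  txn=BusRd+Flush  M[L1]=78
step 4: P1: load  L1  ⟶  ISS  (L1)  txn=∅  M[L1]=78
step 5: P0: store L0 := 76  ⟶  MII  (L0)  txn=BusRdX+Flush  M[L0]=58
step 6: P0: store L0 := 56  ⟶  MII  (L0)  txn=∅  M[L0]=58
step 7: P0: store L0 := 62  ⟶  MII  (L0)  txn=∅  M[L0]=58
step 8: P1: load  L0  ⟶  SSI  (L0)  txn=BusRd+Flush  M[L0]=62
step 9: P1: store L1 := 31  ⟶  IMI  (L1)  txn=BusUpgr  M[L1]=78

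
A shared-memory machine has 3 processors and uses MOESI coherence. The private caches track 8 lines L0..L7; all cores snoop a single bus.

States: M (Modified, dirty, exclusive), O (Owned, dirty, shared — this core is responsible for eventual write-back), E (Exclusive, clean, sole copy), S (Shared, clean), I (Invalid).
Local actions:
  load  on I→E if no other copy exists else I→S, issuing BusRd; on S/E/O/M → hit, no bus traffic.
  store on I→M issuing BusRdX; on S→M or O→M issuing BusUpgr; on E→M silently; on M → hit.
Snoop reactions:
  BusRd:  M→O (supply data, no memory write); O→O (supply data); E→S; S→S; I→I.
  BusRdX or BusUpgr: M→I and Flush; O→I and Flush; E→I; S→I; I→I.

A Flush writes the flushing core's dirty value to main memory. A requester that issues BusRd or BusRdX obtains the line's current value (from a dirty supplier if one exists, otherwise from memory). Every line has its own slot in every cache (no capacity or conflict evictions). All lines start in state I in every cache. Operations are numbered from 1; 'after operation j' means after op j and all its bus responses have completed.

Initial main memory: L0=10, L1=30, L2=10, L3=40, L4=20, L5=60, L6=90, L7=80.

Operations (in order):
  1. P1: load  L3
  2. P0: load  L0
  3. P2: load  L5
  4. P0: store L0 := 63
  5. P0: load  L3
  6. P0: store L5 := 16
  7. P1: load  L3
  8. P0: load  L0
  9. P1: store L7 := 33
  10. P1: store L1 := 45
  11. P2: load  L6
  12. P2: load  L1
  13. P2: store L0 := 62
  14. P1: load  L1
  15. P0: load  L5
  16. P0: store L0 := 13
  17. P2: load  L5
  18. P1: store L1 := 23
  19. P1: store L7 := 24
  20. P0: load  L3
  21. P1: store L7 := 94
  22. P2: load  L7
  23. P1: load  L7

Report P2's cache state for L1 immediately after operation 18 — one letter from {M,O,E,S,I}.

[1] P1: load  L3 | P0:I, P1:E(40), P2:I | bus: BusRd
[2] P0: load  L0 | P0:E(10), P1:I, P2:I | bus: BusRd
[3] P2: load  L5 | P0:I, P1:I, P2:E(60) | bus: BusRd
[4] P0: store L0 := 63 | P0:M(63), P1:I, P2:I | bus: none
[5] P0: load  L3 | P0:S(40), P1:S(40), P2:I | bus: BusRd
[6] P0: store L5 := 16 | P0:M(16), P1:I, P2:I | bus: BusRdX
[7] P1: load  L3 | P0:S(40), P1:S(40), P2:I | bus: none
[8] P0: load  L0 | P0:M(63), P1:I, P2:I | bus: none
[9] P1: store L7 := 33 | P0:I, P1:M(33), P2:I | bus: BusRdX
[10] P1: store L1 := 45 | P0:I, P1:M(45), P2:I | bus: BusRdX
[11] P2: load  L6 | P0:I, P1:I, P2:E(90) | bus: BusRd
[12] P2: load  L1 | P0:I, P1:O(45), P2:S(45) | bus: BusRd
[13] P2: store L0 := 62 | P0:I, P1:I, P2:M(62) | bus: BusRdX,Flush
[14] P1: load  L1 | P0:I, P1:O(45), P2:S(45) | bus: none
[15] P0: load  L5 | P0:M(16), P1:I, P2:I | bus: none
[16] P0: store L0 := 13 | P0:M(13), P1:I, P2:I | bus: BusRdX,Flush
[17] P2: load  L5 | P0:O(16), P1:I, P2:S(16) | bus: BusRd
[18] P1: store L1 := 23 | P0:I, P1:M(23), P2:I | bus: BusUpgr
[19] P1: store L7 := 24 | P0:I, P1:M(24), P2:I | bus: none
[20] P0: load  L3 | P0:S(40), P1:S(40), P2:I | bus: none
[21] P1: store L7 := 94 | P0:I, P1:M(94), P2:I | bus: none
[22] P2: load  L7 | P0:I, P1:O(94), P2:S(94) | bus: BusRd
[23] P1: load  L7 | P0:I, P1:O(94), P2:S(94) | bus: none

state = I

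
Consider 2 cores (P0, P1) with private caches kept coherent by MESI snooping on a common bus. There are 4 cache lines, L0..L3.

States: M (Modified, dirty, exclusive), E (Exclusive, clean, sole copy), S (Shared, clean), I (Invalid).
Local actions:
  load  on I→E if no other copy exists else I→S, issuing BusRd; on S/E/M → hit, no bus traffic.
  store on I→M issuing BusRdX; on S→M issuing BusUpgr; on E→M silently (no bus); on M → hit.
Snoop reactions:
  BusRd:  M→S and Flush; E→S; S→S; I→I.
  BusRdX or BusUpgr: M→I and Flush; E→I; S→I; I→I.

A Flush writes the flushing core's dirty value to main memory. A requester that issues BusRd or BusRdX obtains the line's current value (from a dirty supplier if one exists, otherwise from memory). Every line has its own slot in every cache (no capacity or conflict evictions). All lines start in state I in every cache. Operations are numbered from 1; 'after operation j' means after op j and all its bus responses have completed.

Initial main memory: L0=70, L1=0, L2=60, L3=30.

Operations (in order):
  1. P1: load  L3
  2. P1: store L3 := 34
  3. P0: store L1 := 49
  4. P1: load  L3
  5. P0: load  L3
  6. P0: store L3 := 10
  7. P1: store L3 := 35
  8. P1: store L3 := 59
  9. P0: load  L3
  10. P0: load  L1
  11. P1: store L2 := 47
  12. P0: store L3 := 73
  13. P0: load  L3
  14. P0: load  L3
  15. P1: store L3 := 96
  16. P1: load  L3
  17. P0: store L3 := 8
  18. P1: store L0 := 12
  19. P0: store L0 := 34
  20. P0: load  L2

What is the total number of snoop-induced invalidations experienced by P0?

invalidations = 2

  op1 P1: load  L3 → I/E on L3; bus BusRd; mem=30
  op2 P1: store L3 := 34 → I/M on L3; bus (none); mem=30
  op3 P0: store L1 := 49 → M/I on L1; bus BusRdX; mem=0
  op4 P1: load  L3 → I/M on L3; bus (none); mem=30
  op5 P0: load  L3 → S/S on L3; bus BusRd Flush; mem=34
  op6 P0: store L3 := 10 → M/I on L3; bus BusUpgr; mem=34
  op7 P1: store L3 := 35 → I/M on L3; bus BusRdX Flush; mem=10
  op8 P1: store L3 := 59 → I/M on L3; bus (none); mem=10
  op9 P0: load  L3 → S/S on L3; bus BusRd Flush; mem=59
  op10 P0: load  L1 → M/I on L1; bus (none); mem=0
  op11 P1: store L2 := 47 → I/M on L2; bus BusRdX; mem=60
  op12 P0: store L3 := 73 → M/I on L3; bus BusUpgr; mem=59
  op13 P0: load  L3 → M/I on L3; bus (none); mem=59
  op14 P0: load  L3 → M/I on L3; bus (none); mem=59
  op15 P1: store L3 := 96 → I/M on L3; bus BusRdX Flush; mem=73
  op16 P1: load  L3 → I/M on L3; bus (none); mem=73
  op17 P0: store L3 := 8 → M/I on L3; bus BusRdX Flush; mem=96
  op18 P1: store L0 := 12 → I/M on L0; bus BusRdX; mem=70
  op19 P0: store L0 := 34 → M/I on L0; bus BusRdX Flush; mem=12
  op20 P0: load  L2 → S/S on L2; bus BusRd Flush; mem=47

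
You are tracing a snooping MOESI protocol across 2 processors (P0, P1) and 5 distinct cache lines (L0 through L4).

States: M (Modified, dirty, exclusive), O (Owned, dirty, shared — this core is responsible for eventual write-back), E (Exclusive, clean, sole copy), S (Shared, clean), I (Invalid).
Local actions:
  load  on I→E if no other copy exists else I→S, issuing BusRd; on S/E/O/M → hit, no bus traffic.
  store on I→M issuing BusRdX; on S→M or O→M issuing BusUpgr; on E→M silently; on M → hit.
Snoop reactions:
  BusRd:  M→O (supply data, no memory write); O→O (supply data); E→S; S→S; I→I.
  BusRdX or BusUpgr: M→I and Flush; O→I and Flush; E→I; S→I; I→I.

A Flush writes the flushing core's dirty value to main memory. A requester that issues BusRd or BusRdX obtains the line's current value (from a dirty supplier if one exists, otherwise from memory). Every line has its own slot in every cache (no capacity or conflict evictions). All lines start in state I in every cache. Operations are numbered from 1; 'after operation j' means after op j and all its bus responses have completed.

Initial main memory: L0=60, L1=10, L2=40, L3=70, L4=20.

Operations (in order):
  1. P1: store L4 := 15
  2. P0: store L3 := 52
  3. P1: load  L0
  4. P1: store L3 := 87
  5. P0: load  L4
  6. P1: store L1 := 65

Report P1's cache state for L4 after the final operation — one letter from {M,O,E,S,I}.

  op1 P1: store L4 := 15 → I/M on L4; bus BusRdX; mem=20
  op2 P0: store L3 := 52 → M/I on L3; bus BusRdX; mem=70
  op3 P1: load  L0 → I/E on L0; bus BusRd; mem=60
  op4 P1: store L3 := 87 → I/M on L3; bus BusRdX Flush; mem=52
  op5 P0: load  L4 → S/O on L4; bus BusRd; mem=20
  op6 P1: store L1 := 65 → I/M on L1; bus BusRdX; mem=10

state = O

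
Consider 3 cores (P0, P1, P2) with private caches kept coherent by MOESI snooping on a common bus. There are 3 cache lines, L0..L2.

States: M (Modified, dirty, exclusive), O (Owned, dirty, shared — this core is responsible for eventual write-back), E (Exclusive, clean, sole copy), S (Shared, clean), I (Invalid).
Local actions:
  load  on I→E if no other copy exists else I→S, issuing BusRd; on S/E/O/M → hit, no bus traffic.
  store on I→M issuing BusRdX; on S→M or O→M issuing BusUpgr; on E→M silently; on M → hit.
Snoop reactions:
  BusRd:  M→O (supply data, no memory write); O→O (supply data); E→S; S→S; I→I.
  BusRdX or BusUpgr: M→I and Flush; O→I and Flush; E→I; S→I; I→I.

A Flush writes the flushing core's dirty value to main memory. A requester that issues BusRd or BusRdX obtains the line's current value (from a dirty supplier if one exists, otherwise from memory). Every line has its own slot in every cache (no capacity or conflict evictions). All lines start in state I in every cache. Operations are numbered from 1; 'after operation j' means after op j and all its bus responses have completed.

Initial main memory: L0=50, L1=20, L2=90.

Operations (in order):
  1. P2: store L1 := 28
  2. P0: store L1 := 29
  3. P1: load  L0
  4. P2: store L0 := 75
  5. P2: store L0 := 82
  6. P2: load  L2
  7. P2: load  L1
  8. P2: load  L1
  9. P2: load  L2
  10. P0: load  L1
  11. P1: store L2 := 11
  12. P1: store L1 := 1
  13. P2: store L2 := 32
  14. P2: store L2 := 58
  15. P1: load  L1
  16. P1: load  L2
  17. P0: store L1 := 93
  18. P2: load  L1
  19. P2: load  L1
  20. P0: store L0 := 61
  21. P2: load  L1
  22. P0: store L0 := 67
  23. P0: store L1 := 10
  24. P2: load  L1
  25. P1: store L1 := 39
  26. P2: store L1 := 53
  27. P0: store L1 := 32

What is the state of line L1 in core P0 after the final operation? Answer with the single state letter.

state = M

[1] P2: store L1 := 28 | P0:I, P1:I, P2:M(28) | bus: BusRdX
[2] P0: store L1 := 29 | P0:M(29), P1:I, P2:I | bus: BusRdX,Flush
[3] P1: load  L0 | P0:I, P1:E(50), P2:I | bus: BusRd
[4] P2: store L0 := 75 | P0:I, P1:I, P2:M(75) | bus: BusRdX
[5] P2: store L0 := 82 | P0:I, P1:I, P2:M(82) | bus: none
[6] P2: load  L2 | P0:I, P1:I, P2:E(90) | bus: BusRd
[7] P2: load  L1 | P0:O(29), P1:I, P2:S(29) | bus: BusRd
[8] P2: load  L1 | P0:O(29), P1:I, P2:S(29) | bus: none
[9] P2: load  L2 | P0:I, P1:I, P2:E(90) | bus: none
[10] P0: load  L1 | P0:O(29), P1:I, P2:S(29) | bus: none
[11] P1: store L2 := 11 | P0:I, P1:M(11), P2:I | bus: BusRdX
[12] P1: store L1 := 1 | P0:I, P1:M(1), P2:I | bus: BusRdX,Flush
[13] P2: store L2 := 32 | P0:I, P1:I, P2:M(32) | bus: BusRdX,Flush
[14] P2: store L2 := 58 | P0:I, P1:I, P2:M(58) | bus: none
[15] P1: load  L1 | P0:I, P1:M(1), P2:I | bus: none
[16] P1: load  L2 | P0:I, P1:S(58), P2:O(58) | bus: BusRd
[17] P0: store L1 := 93 | P0:M(93), P1:I, P2:I | bus: BusRdX,Flush
[18] P2: load  L1 | P0:O(93), P1:I, P2:S(93) | bus: BusRd
[19] P2: load  L1 | P0:O(93), P1:I, P2:S(93) | bus: none
[20] P0: store L0 := 61 | P0:M(61), P1:I, P2:I | bus: BusRdX,Flush
[21] P2: load  L1 | P0:O(93), P1:I, P2:S(93) | bus: none
[22] P0: store L0 := 67 | P0:M(67), P1:I, P2:I | bus: none
[23] P0: store L1 := 10 | P0:M(10), P1:I, P2:I | bus: BusUpgr
[24] P2: load  L1 | P0:O(10), P1:I, P2:S(10) | bus: BusRd
[25] P1: store L1 := 39 | P0:I, P1:M(39), P2:I | bus: BusRdX,Flush
[26] P2: store L1 := 53 | P0:I, P1:I, P2:M(53) | bus: BusRdX,Flush
[27] P0: store L1 := 32 | P0:M(32), P1:I, P2:I | bus: BusRdX,Flush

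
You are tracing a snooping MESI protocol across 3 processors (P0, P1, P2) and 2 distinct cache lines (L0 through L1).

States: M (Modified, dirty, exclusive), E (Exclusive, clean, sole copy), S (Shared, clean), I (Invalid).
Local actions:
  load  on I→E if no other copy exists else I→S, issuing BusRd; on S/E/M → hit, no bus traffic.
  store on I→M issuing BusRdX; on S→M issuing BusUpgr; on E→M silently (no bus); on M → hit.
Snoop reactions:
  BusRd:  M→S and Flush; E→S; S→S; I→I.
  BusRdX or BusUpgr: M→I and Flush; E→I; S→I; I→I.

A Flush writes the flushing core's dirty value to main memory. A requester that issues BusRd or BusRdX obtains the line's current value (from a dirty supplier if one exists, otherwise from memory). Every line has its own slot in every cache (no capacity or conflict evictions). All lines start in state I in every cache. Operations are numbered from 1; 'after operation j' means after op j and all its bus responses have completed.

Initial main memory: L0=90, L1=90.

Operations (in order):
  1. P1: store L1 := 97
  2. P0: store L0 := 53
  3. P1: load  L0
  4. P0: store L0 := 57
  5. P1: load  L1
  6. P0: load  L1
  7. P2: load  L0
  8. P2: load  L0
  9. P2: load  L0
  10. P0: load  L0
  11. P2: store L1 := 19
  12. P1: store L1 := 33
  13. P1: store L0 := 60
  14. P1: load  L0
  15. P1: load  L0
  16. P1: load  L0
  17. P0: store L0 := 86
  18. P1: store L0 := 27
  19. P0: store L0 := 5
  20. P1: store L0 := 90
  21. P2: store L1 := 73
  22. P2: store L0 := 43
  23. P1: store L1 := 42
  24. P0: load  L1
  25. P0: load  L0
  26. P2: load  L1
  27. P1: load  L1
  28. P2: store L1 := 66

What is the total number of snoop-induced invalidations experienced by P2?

invalidations = 3

  op1 P1: store L1 := 97 → I/M/I on L1; bus BusRdX; mem=90
  op2 P0: store L0 := 53 → M/I/I on L0; bus BusRdX; mem=90
  op3 P1: load  L0 → S/S/I on L0; bus BusRd Flush; mem=53
  op4 P0: store L0 := 57 → M/I/I on L0; bus BusUpgr; mem=53
  op5 P1: load  L1 → I/M/I on L1; bus (none); mem=90
  op6 P0: load  L1 → S/S/I on L1; bus BusRd Flush; mem=97
  op7 P2: load  L0 → S/I/S on L0; bus BusRd Flush; mem=57
  op8 P2: load  L0 → S/I/S on L0; bus (none); mem=57
  op9 P2: load  L0 → S/I/S on L0; bus (none); mem=57
  op10 P0: load  L0 → S/I/S on L0; bus (none); mem=57
  op11 P2: store L1 := 19 → I/I/M on L1; bus BusRdX; mem=97
  op12 P1: store L1 := 33 → I/M/I on L1; bus BusRdX Flush; mem=19
  op13 P1: store L0 := 60 → I/M/I on L0; bus BusRdX; mem=57
  op14 P1: load  L0 → I/M/I on L0; bus (none); mem=57
  op15 P1: load  L0 → I/M/I on L0; bus (none); mem=57
  op16 P1: load  L0 → I/M/I on L0; bus (none); mem=57
  op17 P0: store L0 := 86 → M/I/I on L0; bus BusRdX Flush; mem=60
  op18 P1: store L0 := 27 → I/M/I on L0; bus BusRdX Flush; mem=86
  op19 P0: store L0 := 5 → M/I/I on L0; bus BusRdX Flush; mem=27
  op20 P1: store L0 := 90 → I/M/I on L0; bus BusRdX Flush; mem=5
  op21 P2: store L1 := 73 → I/I/M on L1; bus BusRdX Flush; mem=33
  op22 P2: store L0 := 43 → I/I/M on L0; bus BusRdX Flush; mem=90
  op23 P1: store L1 := 42 → I/M/I on L1; bus BusRdX Flush; mem=73
  op24 P0: load  L1 → S/S/I on L1; bus BusRd Flush; mem=42
  op25 P0: load  L0 → S/I/S on L0; bus BusRd Flush; mem=43
  op26 P2: load  L1 → S/S/S on L1; bus BusRd; mem=42
  op27 P1: load  L1 → S/S/S on L1; bus (none); mem=42
  op28 P2: store L1 := 66 → I/I/M on L1; bus BusUpgr; mem=42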